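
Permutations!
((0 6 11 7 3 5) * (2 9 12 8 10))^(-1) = (0 5 3 7 11 6)(2 10 8 12 9)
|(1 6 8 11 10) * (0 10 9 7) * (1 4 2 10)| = 21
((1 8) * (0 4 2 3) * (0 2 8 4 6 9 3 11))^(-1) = ((0 6 9 3 2 11)(1 4 8))^(-1) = (0 11 2 3 9 6)(1 8 4)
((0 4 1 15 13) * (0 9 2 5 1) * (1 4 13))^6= ((0 13 9 2 5 4)(1 15))^6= (15)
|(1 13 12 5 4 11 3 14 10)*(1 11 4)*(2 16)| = |(1 13 12 5)(2 16)(3 14 10 11)| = 4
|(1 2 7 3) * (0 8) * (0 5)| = 12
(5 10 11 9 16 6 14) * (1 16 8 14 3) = (1 16 6 3)(5 10 11 9 8 14) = [0, 16, 2, 1, 4, 10, 3, 7, 14, 8, 11, 9, 12, 13, 5, 15, 6]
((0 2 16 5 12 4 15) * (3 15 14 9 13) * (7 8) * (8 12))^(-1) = ((0 2 16 5 8 7 12 4 14 9 13 3 15))^(-1) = (0 15 3 13 9 14 4 12 7 8 5 16 2)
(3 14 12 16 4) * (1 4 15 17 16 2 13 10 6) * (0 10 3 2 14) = (0 10 6 1 4 2 13 3)(12 14)(15 17 16) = [10, 4, 13, 0, 2, 5, 1, 7, 8, 9, 6, 11, 14, 3, 12, 17, 15, 16]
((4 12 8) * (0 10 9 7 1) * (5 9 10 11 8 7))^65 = ((0 11 8 4 12 7 1)(5 9))^65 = (0 8 12 1 11 4 7)(5 9)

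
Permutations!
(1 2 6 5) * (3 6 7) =(1 2 7 3 6 5) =[0, 2, 7, 6, 4, 1, 5, 3]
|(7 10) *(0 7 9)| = |(0 7 10 9)| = 4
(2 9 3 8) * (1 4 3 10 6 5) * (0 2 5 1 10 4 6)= (0 2 9 4 3 8 5 10)(1 6)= [2, 6, 9, 8, 3, 10, 1, 7, 5, 4, 0]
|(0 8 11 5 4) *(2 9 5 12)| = 8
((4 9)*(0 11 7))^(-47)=(0 11 7)(4 9)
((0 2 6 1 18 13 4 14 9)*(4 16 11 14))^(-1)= ((0 2 6 1 18 13 16 11 14 9))^(-1)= (0 9 14 11 16 13 18 1 6 2)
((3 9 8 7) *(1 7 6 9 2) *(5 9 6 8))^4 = (9)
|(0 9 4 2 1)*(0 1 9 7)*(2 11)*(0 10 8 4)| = |(0 7 10 8 4 11 2 9)| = 8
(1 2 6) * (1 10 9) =(1 2 6 10 9) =[0, 2, 6, 3, 4, 5, 10, 7, 8, 1, 9]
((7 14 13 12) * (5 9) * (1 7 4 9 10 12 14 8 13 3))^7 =((1 7 8 13 14 3)(4 9 5 10 12))^7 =(1 7 8 13 14 3)(4 5 12 9 10)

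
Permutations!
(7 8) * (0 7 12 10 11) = (0 7 8 12 10 11) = [7, 1, 2, 3, 4, 5, 6, 8, 12, 9, 11, 0, 10]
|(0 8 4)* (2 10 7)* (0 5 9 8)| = |(2 10 7)(4 5 9 8)| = 12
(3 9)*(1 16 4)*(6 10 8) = (1 16 4)(3 9)(6 10 8) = [0, 16, 2, 9, 1, 5, 10, 7, 6, 3, 8, 11, 12, 13, 14, 15, 4]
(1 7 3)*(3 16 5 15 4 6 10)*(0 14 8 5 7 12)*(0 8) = (0 14)(1 12 8 5 15 4 6 10 3)(7 16) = [14, 12, 2, 1, 6, 15, 10, 16, 5, 9, 3, 11, 8, 13, 0, 4, 7]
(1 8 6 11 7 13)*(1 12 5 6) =(1 8)(5 6 11 7 13 12) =[0, 8, 2, 3, 4, 6, 11, 13, 1, 9, 10, 7, 5, 12]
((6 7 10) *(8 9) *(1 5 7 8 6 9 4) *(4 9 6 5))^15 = ((1 4)(5 7 10 6 8 9))^15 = (1 4)(5 6)(7 8)(9 10)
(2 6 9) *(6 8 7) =(2 8 7 6 9) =[0, 1, 8, 3, 4, 5, 9, 6, 7, 2]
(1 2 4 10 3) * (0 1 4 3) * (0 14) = (0 1 2 3 4 10 14) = [1, 2, 3, 4, 10, 5, 6, 7, 8, 9, 14, 11, 12, 13, 0]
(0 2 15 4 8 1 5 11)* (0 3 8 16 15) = [2, 5, 0, 8, 16, 11, 6, 7, 1, 9, 10, 3, 12, 13, 14, 4, 15] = (0 2)(1 5 11 3 8)(4 16 15)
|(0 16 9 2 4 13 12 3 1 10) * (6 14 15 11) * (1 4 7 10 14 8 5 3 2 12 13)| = 63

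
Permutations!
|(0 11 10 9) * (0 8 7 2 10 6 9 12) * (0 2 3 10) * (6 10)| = |(0 11 10 12 2)(3 6 9 8 7)| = 5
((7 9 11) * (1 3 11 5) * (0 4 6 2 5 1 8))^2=((0 4 6 2 5 8)(1 3 11 7 9))^2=(0 6 5)(1 11 9 3 7)(2 8 4)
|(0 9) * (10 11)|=2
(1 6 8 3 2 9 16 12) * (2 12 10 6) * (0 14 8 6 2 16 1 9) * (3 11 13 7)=(0 14 8 11 13 7 3 12 9 1 16 10 2)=[14, 16, 0, 12, 4, 5, 6, 3, 11, 1, 2, 13, 9, 7, 8, 15, 10]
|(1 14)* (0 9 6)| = |(0 9 6)(1 14)| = 6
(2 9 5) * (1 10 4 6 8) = (1 10 4 6 8)(2 9 5) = [0, 10, 9, 3, 6, 2, 8, 7, 1, 5, 4]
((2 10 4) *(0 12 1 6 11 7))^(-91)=((0 12 1 6 11 7)(2 10 4))^(-91)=(0 7 11 6 1 12)(2 4 10)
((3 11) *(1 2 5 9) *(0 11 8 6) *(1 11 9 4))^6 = (11)(1 5)(2 4)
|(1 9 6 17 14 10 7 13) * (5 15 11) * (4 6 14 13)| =|(1 9 14 10 7 4 6 17 13)(5 15 11)| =9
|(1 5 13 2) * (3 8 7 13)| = |(1 5 3 8 7 13 2)| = 7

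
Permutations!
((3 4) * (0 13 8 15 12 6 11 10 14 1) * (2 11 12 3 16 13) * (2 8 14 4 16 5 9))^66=((0 8 15 3 16 13 14 1)(2 11 10 4 5 9)(6 12))^66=(0 15 16 14)(1 8 3 13)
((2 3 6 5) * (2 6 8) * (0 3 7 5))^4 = (0 7 3 5 8 6 2)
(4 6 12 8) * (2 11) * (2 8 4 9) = (2 11 8 9)(4 6 12) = [0, 1, 11, 3, 6, 5, 12, 7, 9, 2, 10, 8, 4]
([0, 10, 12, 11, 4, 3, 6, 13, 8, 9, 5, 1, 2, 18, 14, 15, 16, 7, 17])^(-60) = [0, 1, 2, 3, 4, 5, 6, 7, 8, 9, 10, 11, 12, 13, 14, 15, 16, 17, 18]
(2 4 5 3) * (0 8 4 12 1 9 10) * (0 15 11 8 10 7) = (0 10 15 11 8 4 5 3 2 12 1 9 7) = [10, 9, 12, 2, 5, 3, 6, 0, 4, 7, 15, 8, 1, 13, 14, 11]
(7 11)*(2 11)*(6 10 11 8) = (2 8 6 10 11 7) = [0, 1, 8, 3, 4, 5, 10, 2, 6, 9, 11, 7]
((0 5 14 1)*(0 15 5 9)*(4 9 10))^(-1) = (0 9 4 10)(1 14 5 15) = ((0 10 4 9)(1 15 5 14))^(-1)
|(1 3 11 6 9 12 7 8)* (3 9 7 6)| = 6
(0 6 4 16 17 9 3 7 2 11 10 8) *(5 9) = (0 6 4 16 17 5 9 3 7 2 11 10 8) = [6, 1, 11, 7, 16, 9, 4, 2, 0, 3, 8, 10, 12, 13, 14, 15, 17, 5]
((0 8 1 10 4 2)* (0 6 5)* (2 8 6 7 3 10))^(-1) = (0 5 6)(1 8 4 10 3 7 2)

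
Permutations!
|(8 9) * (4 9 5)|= |(4 9 8 5)|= 4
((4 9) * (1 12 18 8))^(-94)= (1 18)(8 12)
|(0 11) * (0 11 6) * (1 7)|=2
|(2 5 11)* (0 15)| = |(0 15)(2 5 11)| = 6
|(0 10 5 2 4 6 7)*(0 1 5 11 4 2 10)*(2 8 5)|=|(1 2 8 5 10 11 4 6 7)|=9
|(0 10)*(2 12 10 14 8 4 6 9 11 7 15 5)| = 13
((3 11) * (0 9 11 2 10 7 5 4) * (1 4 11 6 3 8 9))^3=(2 5 9)(3 7 8)(6 10 11)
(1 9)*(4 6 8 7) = (1 9)(4 6 8 7) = [0, 9, 2, 3, 6, 5, 8, 4, 7, 1]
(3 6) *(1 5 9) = (1 5 9)(3 6) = [0, 5, 2, 6, 4, 9, 3, 7, 8, 1]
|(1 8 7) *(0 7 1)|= |(0 7)(1 8)|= 2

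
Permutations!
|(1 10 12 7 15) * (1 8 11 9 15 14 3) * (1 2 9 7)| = 24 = |(1 10 12)(2 9 15 8 11 7 14 3)|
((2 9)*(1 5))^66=((1 5)(2 9))^66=(9)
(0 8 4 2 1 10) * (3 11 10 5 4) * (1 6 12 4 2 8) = [1, 5, 6, 11, 8, 2, 12, 7, 3, 9, 0, 10, 4] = (0 1 5 2 6 12 4 8 3 11 10)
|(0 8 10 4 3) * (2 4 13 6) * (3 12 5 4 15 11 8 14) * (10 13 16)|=6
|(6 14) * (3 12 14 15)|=|(3 12 14 6 15)|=5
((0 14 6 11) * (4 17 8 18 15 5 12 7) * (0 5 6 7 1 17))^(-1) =((0 14 7 4)(1 17 8 18 15 6 11 5 12))^(-1) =(0 4 7 14)(1 12 5 11 6 15 18 8 17)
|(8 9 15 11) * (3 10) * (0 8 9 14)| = 6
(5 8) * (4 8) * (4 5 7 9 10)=(4 8 7 9 10)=[0, 1, 2, 3, 8, 5, 6, 9, 7, 10, 4]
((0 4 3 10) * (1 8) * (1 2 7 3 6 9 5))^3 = ((0 4 6 9 5 1 8 2 7 3 10))^3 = (0 9 8 3 4 5 2 10 6 1 7)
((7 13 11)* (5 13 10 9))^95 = (5 9 10 7 11 13)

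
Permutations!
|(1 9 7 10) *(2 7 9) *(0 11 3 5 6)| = |(0 11 3 5 6)(1 2 7 10)| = 20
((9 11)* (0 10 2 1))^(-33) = ((0 10 2 1)(9 11))^(-33) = (0 1 2 10)(9 11)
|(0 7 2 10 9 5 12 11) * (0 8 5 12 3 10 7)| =14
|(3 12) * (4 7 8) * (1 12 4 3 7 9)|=7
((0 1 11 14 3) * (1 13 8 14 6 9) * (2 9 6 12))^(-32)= (0 14 13 3 8)(1 2 11 9 12)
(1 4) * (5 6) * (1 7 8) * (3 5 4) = [0, 3, 2, 5, 7, 6, 4, 8, 1] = (1 3 5 6 4 7 8)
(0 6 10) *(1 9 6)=(0 1 9 6 10)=[1, 9, 2, 3, 4, 5, 10, 7, 8, 6, 0]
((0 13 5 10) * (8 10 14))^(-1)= (0 10 8 14 5 13)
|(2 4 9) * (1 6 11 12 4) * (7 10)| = |(1 6 11 12 4 9 2)(7 10)| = 14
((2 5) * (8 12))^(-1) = (2 5)(8 12) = ((2 5)(8 12))^(-1)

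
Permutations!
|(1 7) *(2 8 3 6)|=4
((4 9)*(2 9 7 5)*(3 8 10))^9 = ((2 9 4 7 5)(3 8 10))^9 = (10)(2 5 7 4 9)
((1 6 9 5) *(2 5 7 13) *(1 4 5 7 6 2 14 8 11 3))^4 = (1 14)(2 8)(3 13)(7 11)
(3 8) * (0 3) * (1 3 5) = [5, 3, 2, 8, 4, 1, 6, 7, 0] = (0 5 1 3 8)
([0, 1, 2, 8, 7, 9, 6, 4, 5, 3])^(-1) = [0, 1, 2, 9, 7, 8, 6, 4, 3, 5]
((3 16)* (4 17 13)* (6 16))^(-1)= (3 16 6)(4 13 17)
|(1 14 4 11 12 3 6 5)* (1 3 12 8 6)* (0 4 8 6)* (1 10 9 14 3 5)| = 10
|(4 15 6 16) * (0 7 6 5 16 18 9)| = |(0 7 6 18 9)(4 15 5 16)| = 20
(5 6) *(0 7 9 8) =(0 7 9 8)(5 6) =[7, 1, 2, 3, 4, 6, 5, 9, 0, 8]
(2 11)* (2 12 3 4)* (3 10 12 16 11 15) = [0, 1, 15, 4, 2, 5, 6, 7, 8, 9, 12, 16, 10, 13, 14, 3, 11] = (2 15 3 4)(10 12)(11 16)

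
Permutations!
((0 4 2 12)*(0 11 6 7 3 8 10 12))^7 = ((0 4 2)(3 8 10 12 11 6 7))^7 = (12)(0 4 2)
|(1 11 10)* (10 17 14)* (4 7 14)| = 7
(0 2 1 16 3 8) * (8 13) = (0 2 1 16 3 13 8) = [2, 16, 1, 13, 4, 5, 6, 7, 0, 9, 10, 11, 12, 8, 14, 15, 3]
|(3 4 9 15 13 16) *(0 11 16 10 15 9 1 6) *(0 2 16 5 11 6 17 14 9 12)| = |(0 6 2 16 3 4 1 17 14 9 12)(5 11)(10 15 13)| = 66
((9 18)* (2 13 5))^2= (18)(2 5 13)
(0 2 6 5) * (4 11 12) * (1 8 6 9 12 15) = (0 2 9 12 4 11 15 1 8 6 5) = [2, 8, 9, 3, 11, 0, 5, 7, 6, 12, 10, 15, 4, 13, 14, 1]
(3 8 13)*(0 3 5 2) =(0 3 8 13 5 2) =[3, 1, 0, 8, 4, 2, 6, 7, 13, 9, 10, 11, 12, 5]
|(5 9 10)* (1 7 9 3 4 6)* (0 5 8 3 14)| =|(0 5 14)(1 7 9 10 8 3 4 6)| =24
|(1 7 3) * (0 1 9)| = 5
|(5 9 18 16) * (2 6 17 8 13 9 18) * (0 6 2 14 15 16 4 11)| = |(0 6 17 8 13 9 14 15 16 5 18 4 11)| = 13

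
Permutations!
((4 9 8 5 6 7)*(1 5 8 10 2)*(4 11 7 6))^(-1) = (1 2 10 9 4 5)(7 11)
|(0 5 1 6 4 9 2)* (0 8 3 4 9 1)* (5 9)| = 9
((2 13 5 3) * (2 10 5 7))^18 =(13)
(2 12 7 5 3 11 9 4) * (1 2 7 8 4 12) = (1 2)(3 11 9 12 8 4 7 5) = [0, 2, 1, 11, 7, 3, 6, 5, 4, 12, 10, 9, 8]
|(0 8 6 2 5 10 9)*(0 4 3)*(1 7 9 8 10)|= 11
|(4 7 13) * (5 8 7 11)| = 6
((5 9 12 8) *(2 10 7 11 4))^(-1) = ((2 10 7 11 4)(5 9 12 8))^(-1) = (2 4 11 7 10)(5 8 12 9)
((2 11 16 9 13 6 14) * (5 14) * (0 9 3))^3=((0 9 13 6 5 14 2 11 16 3))^3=(0 6 2 3 13 14 16 9 5 11)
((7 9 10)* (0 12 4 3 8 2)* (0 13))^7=((0 12 4 3 8 2 13)(7 9 10))^7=(13)(7 9 10)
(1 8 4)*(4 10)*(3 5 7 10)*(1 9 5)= (1 8 3)(4 9 5 7 10)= [0, 8, 2, 1, 9, 7, 6, 10, 3, 5, 4]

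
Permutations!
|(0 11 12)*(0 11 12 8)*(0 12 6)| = 6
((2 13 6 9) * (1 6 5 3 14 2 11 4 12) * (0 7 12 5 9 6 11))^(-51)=(0 2 5 1)(3 11 7 13)(4 12 9 14)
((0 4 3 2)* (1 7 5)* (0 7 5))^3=(0 2 4 7 3)(1 5)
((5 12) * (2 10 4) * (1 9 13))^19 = ((1 9 13)(2 10 4)(5 12))^19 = (1 9 13)(2 10 4)(5 12)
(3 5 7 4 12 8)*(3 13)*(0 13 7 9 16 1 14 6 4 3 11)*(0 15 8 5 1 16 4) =(16)(0 13 11 15 8 7 3 1 14 6)(4 12 5 9) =[13, 14, 2, 1, 12, 9, 0, 3, 7, 4, 10, 15, 5, 11, 6, 8, 16]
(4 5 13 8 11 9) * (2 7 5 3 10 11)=(2 7 5 13 8)(3 10 11 9 4)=[0, 1, 7, 10, 3, 13, 6, 5, 2, 4, 11, 9, 12, 8]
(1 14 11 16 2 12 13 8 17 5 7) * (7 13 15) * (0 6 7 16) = (0 6 7 1 14 11)(2 12 15 16)(5 13 8 17) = [6, 14, 12, 3, 4, 13, 7, 1, 17, 9, 10, 0, 15, 8, 11, 16, 2, 5]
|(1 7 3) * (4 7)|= 4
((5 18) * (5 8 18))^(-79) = (8 18)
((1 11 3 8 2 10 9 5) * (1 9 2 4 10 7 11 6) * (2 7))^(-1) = (1 6)(3 11 7 10 4 8)(5 9) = ((1 6)(3 8 4 10 7 11)(5 9))^(-1)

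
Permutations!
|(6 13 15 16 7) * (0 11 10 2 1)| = 5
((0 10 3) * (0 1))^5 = ((0 10 3 1))^5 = (0 10 3 1)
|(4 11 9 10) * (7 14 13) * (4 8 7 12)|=|(4 11 9 10 8 7 14 13 12)|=9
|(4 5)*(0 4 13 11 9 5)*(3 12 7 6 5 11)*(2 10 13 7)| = |(0 4)(2 10 13 3 12)(5 7 6)(9 11)| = 30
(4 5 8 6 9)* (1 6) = (1 6 9 4 5 8) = [0, 6, 2, 3, 5, 8, 9, 7, 1, 4]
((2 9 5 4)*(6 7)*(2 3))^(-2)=(2 4 9 3 5)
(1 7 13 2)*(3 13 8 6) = (1 7 8 6 3 13 2) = [0, 7, 1, 13, 4, 5, 3, 8, 6, 9, 10, 11, 12, 2]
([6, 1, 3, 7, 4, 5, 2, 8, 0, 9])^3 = [3, 1, 8, 0, 4, 5, 7, 6, 2, 9]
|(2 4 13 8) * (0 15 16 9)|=4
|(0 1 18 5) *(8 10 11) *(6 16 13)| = |(0 1 18 5)(6 16 13)(8 10 11)| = 12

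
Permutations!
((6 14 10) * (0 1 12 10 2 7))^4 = ((0 1 12 10 6 14 2 7))^4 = (0 6)(1 14)(2 12)(7 10)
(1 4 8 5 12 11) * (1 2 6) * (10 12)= [0, 4, 6, 3, 8, 10, 1, 7, 5, 9, 12, 2, 11]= (1 4 8 5 10 12 11 2 6)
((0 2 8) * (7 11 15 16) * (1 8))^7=(0 8 1 2)(7 16 15 11)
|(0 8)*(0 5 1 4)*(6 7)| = |(0 8 5 1 4)(6 7)| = 10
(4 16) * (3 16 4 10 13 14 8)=(3 16 10 13 14 8)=[0, 1, 2, 16, 4, 5, 6, 7, 3, 9, 13, 11, 12, 14, 8, 15, 10]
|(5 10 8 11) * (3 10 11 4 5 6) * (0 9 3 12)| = |(0 9 3 10 8 4 5 11 6 12)| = 10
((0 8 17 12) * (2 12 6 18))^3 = (0 6 12 17 2 8 18)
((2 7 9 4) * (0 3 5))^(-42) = ((0 3 5)(2 7 9 4))^(-42) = (2 9)(4 7)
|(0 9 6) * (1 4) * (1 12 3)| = 12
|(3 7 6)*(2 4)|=6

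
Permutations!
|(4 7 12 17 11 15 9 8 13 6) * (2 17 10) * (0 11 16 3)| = |(0 11 15 9 8 13 6 4 7 12 10 2 17 16 3)| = 15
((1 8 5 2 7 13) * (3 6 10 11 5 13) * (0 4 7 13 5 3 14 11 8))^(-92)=(0 1 13 2 5 8 10 6 3 11 14 7 4)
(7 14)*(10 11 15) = [0, 1, 2, 3, 4, 5, 6, 14, 8, 9, 11, 15, 12, 13, 7, 10] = (7 14)(10 11 15)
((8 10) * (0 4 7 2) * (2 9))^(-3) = ((0 4 7 9 2)(8 10))^(-3) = (0 7 2 4 9)(8 10)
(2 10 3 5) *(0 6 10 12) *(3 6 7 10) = [7, 1, 12, 5, 4, 2, 3, 10, 8, 9, 6, 11, 0] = (0 7 10 6 3 5 2 12)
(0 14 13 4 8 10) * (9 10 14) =[9, 1, 2, 3, 8, 5, 6, 7, 14, 10, 0, 11, 12, 4, 13] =(0 9 10)(4 8 14 13)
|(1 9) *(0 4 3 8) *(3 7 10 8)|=|(0 4 7 10 8)(1 9)|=10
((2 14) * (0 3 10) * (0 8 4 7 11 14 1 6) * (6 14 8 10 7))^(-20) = ((0 3 7 11 8 4 6)(1 14 2))^(-20) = (0 3 7 11 8 4 6)(1 14 2)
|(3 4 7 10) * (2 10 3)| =6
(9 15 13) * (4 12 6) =(4 12 6)(9 15 13) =[0, 1, 2, 3, 12, 5, 4, 7, 8, 15, 10, 11, 6, 9, 14, 13]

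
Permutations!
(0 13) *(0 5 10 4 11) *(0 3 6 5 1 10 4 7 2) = [13, 10, 0, 6, 11, 4, 5, 2, 8, 9, 7, 3, 12, 1] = (0 13 1 10 7 2)(3 6 5 4 11)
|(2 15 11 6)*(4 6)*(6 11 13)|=|(2 15 13 6)(4 11)|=4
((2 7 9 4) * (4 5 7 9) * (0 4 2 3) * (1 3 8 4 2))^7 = ((0 2 9 5 7 1 3)(4 8))^7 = (9)(4 8)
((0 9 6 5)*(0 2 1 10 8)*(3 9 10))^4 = ((0 10 8)(1 3 9 6 5 2))^4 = (0 10 8)(1 5 9)(2 6 3)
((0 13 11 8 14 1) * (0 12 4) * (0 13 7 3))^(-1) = ((0 7 3)(1 12 4 13 11 8 14))^(-1) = (0 3 7)(1 14 8 11 13 4 12)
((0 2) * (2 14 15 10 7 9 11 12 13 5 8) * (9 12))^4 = (0 7 8 15 13)(2 10 5 14 12)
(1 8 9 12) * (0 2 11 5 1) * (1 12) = [2, 8, 11, 3, 4, 12, 6, 7, 9, 1, 10, 5, 0] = (0 2 11 5 12)(1 8 9)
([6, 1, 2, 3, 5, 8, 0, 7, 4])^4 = [0, 1, 2, 3, 5, 8, 6, 7, 4]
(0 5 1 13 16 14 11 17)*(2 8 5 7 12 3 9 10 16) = (0 7 12 3 9 10 16 14 11 17)(1 13 2 8 5) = [7, 13, 8, 9, 4, 1, 6, 12, 5, 10, 16, 17, 3, 2, 11, 15, 14, 0]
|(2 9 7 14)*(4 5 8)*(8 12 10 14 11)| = |(2 9 7 11 8 4 5 12 10 14)| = 10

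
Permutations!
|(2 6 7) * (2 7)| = |(7)(2 6)| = 2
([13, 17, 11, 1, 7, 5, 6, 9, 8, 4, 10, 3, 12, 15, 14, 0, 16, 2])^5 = (17)(0 15 13)(4 9 7)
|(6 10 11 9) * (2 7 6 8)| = |(2 7 6 10 11 9 8)| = 7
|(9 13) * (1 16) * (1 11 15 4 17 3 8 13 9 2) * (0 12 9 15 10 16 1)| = |(0 12 9 15 4 17 3 8 13 2)(10 16 11)| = 30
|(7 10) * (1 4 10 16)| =5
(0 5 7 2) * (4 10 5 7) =(0 7 2)(4 10 5) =[7, 1, 0, 3, 10, 4, 6, 2, 8, 9, 5]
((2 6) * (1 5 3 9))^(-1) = ((1 5 3 9)(2 6))^(-1) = (1 9 3 5)(2 6)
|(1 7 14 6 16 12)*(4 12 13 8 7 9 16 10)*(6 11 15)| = 13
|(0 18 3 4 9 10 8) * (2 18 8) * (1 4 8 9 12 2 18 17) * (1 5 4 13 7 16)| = 60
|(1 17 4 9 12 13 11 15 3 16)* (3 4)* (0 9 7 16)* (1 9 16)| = 12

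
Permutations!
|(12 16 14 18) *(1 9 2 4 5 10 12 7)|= |(1 9 2 4 5 10 12 16 14 18 7)|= 11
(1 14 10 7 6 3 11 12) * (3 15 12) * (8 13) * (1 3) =(1 14 10 7 6 15 12 3 11)(8 13) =[0, 14, 2, 11, 4, 5, 15, 6, 13, 9, 7, 1, 3, 8, 10, 12]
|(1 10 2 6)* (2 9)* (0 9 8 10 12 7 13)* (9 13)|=|(0 13)(1 12 7 9 2 6)(8 10)|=6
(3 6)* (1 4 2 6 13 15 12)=(1 4 2 6 3 13 15 12)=[0, 4, 6, 13, 2, 5, 3, 7, 8, 9, 10, 11, 1, 15, 14, 12]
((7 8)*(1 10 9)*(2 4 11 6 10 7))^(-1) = ((1 7 8 2 4 11 6 10 9))^(-1) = (1 9 10 6 11 4 2 8 7)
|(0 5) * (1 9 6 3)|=4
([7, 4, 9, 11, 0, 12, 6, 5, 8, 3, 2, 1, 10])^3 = [12, 7, 11, 4, 5, 2, 6, 10, 8, 1, 3, 0, 9]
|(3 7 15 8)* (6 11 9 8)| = 7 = |(3 7 15 6 11 9 8)|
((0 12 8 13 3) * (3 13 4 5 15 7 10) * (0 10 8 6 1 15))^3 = (0 1 8)(3 10)(4 12 15)(5 6 7) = ((0 12 6 1 15 7 8 4 5)(3 10))^3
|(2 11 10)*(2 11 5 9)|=6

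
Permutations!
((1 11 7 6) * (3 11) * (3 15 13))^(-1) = (1 6 7 11 3 13 15)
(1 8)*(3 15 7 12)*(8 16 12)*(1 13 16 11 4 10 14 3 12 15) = [0, 11, 2, 1, 10, 5, 6, 8, 13, 9, 14, 4, 12, 16, 3, 7, 15] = (1 11 4 10 14 3)(7 8 13 16 15)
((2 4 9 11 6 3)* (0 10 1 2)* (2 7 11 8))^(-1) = ((0 10 1 7 11 6 3)(2 4 9 8))^(-1) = (0 3 6 11 7 1 10)(2 8 9 4)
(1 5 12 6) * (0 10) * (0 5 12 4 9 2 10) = [0, 12, 10, 3, 9, 4, 1, 7, 8, 2, 5, 11, 6] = (1 12 6)(2 10 5 4 9)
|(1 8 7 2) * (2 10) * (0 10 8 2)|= |(0 10)(1 2)(7 8)|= 2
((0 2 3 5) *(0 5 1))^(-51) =((5)(0 2 3 1))^(-51) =(5)(0 2 3 1)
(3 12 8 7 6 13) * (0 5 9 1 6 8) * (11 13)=(0 5 9 1 6 11 13 3 12)(7 8)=[5, 6, 2, 12, 4, 9, 11, 8, 7, 1, 10, 13, 0, 3]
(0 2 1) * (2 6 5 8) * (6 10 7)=(0 10 7 6 5 8 2 1)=[10, 0, 1, 3, 4, 8, 5, 6, 2, 9, 7]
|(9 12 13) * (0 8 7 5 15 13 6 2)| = |(0 8 7 5 15 13 9 12 6 2)| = 10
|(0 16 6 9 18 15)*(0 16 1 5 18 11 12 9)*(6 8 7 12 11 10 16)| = 6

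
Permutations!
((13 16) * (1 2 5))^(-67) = ((1 2 5)(13 16))^(-67) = (1 5 2)(13 16)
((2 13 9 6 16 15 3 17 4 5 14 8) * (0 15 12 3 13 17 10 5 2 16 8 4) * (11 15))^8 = (0 12)(2 8)(3 11)(4 6)(5 13)(9 14)(10 15)(16 17)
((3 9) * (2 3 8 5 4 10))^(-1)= ((2 3 9 8 5 4 10))^(-1)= (2 10 4 5 8 9 3)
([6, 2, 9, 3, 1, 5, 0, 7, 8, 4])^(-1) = [6, 4, 1, 3, 9, 5, 0, 7, 8, 2]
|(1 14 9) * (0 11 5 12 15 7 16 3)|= |(0 11 5 12 15 7 16 3)(1 14 9)|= 24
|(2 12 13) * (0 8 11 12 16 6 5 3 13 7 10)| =6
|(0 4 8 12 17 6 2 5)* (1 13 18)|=|(0 4 8 12 17 6 2 5)(1 13 18)|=24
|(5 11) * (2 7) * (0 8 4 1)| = 4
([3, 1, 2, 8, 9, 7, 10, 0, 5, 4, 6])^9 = (0 7 5 8 3)(4 9)(6 10)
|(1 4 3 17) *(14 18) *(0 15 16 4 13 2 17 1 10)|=|(0 15 16 4 3 1 13 2 17 10)(14 18)|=10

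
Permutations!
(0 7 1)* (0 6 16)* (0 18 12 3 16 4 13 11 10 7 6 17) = (0 6 4 13 11 10 7 1 17)(3 16 18 12) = [6, 17, 2, 16, 13, 5, 4, 1, 8, 9, 7, 10, 3, 11, 14, 15, 18, 0, 12]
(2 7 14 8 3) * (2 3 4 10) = [0, 1, 7, 3, 10, 5, 6, 14, 4, 9, 2, 11, 12, 13, 8] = (2 7 14 8 4 10)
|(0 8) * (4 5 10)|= 6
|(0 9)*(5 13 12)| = 6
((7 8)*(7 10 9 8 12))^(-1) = ((7 12)(8 10 9))^(-1) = (7 12)(8 9 10)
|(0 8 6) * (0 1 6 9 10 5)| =|(0 8 9 10 5)(1 6)| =10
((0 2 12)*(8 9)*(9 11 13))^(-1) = (0 12 2)(8 9 13 11)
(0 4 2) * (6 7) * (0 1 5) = [4, 5, 1, 3, 2, 0, 7, 6] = (0 4 2 1 5)(6 7)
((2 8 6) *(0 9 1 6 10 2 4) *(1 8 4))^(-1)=((0 9 8 10 2 4)(1 6))^(-1)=(0 4 2 10 8 9)(1 6)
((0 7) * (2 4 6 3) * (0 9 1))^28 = ((0 7 9 1)(2 4 6 3))^28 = (9)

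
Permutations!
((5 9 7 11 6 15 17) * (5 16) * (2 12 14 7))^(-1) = ((2 12 14 7 11 6 15 17 16 5 9))^(-1) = (2 9 5 16 17 15 6 11 7 14 12)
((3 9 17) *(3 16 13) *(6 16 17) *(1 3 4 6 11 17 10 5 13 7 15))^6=((1 3 9 11 17 10 5 13 4 6 16 7 15))^6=(1 5 15 10 7 17 16 11 6 9 4 3 13)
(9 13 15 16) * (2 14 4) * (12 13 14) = (2 12 13 15 16 9 14 4) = [0, 1, 12, 3, 2, 5, 6, 7, 8, 14, 10, 11, 13, 15, 4, 16, 9]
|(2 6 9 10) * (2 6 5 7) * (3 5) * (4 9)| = 4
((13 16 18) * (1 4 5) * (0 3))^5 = ((0 3)(1 4 5)(13 16 18))^5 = (0 3)(1 5 4)(13 18 16)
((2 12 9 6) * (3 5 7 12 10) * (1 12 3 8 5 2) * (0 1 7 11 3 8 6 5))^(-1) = ((0 1 12 9 5 11 3 2 10 6 7 8))^(-1) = (0 8 7 6 10 2 3 11 5 9 12 1)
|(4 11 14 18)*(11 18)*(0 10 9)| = |(0 10 9)(4 18)(11 14)| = 6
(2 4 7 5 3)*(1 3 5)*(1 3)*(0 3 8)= (0 3 2 4 7 8)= [3, 1, 4, 2, 7, 5, 6, 8, 0]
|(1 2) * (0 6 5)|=|(0 6 5)(1 2)|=6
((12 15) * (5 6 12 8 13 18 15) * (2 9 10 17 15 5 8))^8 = ((2 9 10 17 15)(5 6 12 8 13 18))^8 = (2 17 9 15 10)(5 12 13)(6 8 18)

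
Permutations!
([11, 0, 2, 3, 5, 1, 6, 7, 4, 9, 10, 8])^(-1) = [1, 5, 2, 3, 8, 4, 6, 7, 11, 9, 10, 0]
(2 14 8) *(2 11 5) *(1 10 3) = (1 10 3)(2 14 8 11 5) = [0, 10, 14, 1, 4, 2, 6, 7, 11, 9, 3, 5, 12, 13, 8]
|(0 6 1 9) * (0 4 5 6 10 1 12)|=8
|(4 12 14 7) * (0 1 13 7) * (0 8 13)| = 6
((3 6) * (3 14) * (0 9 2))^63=(14)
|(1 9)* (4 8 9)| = |(1 4 8 9)| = 4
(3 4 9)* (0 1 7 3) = (0 1 7 3 4 9) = [1, 7, 2, 4, 9, 5, 6, 3, 8, 0]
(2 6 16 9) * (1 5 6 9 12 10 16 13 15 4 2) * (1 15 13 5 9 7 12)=[0, 9, 7, 3, 2, 6, 5, 12, 8, 15, 16, 11, 10, 13, 14, 4, 1]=(1 9 15 4 2 7 12 10 16)(5 6)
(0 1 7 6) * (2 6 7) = [1, 2, 6, 3, 4, 5, 0, 7] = (7)(0 1 2 6)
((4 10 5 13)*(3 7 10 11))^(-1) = (3 11 4 13 5 10 7)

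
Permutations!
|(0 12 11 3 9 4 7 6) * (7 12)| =|(0 7 6)(3 9 4 12 11)| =15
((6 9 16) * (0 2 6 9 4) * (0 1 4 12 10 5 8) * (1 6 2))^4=(16)(0 12)(1 10)(4 5)(6 8)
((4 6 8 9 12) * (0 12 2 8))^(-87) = (0 12 4 6) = ((0 12 4 6)(2 8 9))^(-87)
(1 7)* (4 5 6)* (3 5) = (1 7)(3 5 6 4) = [0, 7, 2, 5, 3, 6, 4, 1]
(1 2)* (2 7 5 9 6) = (1 7 5 9 6 2) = [0, 7, 1, 3, 4, 9, 2, 5, 8, 6]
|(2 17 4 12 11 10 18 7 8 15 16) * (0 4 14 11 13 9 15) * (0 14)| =18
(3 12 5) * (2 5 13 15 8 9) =(2 5 3 12 13 15 8 9) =[0, 1, 5, 12, 4, 3, 6, 7, 9, 2, 10, 11, 13, 15, 14, 8]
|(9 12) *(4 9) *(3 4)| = 4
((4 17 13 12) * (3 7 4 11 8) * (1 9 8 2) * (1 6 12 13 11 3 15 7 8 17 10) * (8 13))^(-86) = ((1 9 17 11 2 6 12 3 13 8 15 7 4 10))^(-86) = (1 4 15 13 12 2 17)(3 6 11 9 10 7 8)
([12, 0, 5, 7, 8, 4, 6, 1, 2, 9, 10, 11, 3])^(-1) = (0 1 7 3 12)(2 8 4 5)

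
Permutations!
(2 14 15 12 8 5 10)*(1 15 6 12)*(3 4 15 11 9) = [0, 11, 14, 4, 15, 10, 12, 7, 5, 3, 2, 9, 8, 13, 6, 1] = (1 11 9 3 4 15)(2 14 6 12 8 5 10)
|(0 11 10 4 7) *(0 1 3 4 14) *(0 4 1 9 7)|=|(0 11 10 14 4)(1 3)(7 9)|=10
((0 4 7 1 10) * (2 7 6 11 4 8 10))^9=((0 8 10)(1 2 7)(4 6 11))^9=(11)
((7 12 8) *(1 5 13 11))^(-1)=(1 11 13 5)(7 8 12)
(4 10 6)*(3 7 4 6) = (3 7 4 10) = [0, 1, 2, 7, 10, 5, 6, 4, 8, 9, 3]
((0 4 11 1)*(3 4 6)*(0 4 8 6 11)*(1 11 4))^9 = ((11)(0 4)(3 8 6))^9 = (11)(0 4)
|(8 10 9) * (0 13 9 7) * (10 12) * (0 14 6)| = |(0 13 9 8 12 10 7 14 6)| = 9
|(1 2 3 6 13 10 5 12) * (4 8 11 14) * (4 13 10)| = 35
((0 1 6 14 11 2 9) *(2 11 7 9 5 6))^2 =((0 1 2 5 6 14 7 9))^2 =(0 2 6 7)(1 5 14 9)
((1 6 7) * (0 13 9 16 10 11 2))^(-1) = ((0 13 9 16 10 11 2)(1 6 7))^(-1) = (0 2 11 10 16 9 13)(1 7 6)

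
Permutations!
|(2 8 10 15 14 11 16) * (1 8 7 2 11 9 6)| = 14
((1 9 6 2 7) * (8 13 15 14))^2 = ((1 9 6 2 7)(8 13 15 14))^2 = (1 6 7 9 2)(8 15)(13 14)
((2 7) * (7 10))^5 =((2 10 7))^5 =(2 7 10)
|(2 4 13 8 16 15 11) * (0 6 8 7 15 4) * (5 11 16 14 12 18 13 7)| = 20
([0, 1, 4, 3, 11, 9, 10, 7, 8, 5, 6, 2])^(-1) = [0, 1, 11, 3, 2, 9, 10, 7, 8, 5, 6, 4]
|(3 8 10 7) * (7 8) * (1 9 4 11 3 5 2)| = 8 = |(1 9 4 11 3 7 5 2)(8 10)|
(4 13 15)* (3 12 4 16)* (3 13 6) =[0, 1, 2, 12, 6, 5, 3, 7, 8, 9, 10, 11, 4, 15, 14, 16, 13] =(3 12 4 6)(13 15 16)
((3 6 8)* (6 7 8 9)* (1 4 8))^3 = (1 3 4 7 8)(6 9) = ((1 4 8 3 7)(6 9))^3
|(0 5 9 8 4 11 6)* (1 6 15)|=|(0 5 9 8 4 11 15 1 6)|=9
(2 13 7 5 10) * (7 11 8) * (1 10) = (1 10 2 13 11 8 7 5) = [0, 10, 13, 3, 4, 1, 6, 5, 7, 9, 2, 8, 12, 11]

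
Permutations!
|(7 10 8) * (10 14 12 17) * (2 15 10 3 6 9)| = 11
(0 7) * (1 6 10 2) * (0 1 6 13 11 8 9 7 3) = (0 3)(1 13 11 8 9 7)(2 6 10) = [3, 13, 6, 0, 4, 5, 10, 1, 9, 7, 2, 8, 12, 11]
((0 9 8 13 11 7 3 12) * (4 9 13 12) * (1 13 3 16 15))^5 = (0 12 8 9 4 3)(1 15 16 7 11 13)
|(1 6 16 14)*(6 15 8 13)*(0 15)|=|(0 15 8 13 6 16 14 1)|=8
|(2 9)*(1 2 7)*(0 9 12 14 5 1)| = |(0 9 7)(1 2 12 14 5)| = 15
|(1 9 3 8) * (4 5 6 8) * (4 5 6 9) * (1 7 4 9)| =4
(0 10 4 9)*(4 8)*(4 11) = (0 10 8 11 4 9) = [10, 1, 2, 3, 9, 5, 6, 7, 11, 0, 8, 4]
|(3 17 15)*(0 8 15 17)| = |(17)(0 8 15 3)| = 4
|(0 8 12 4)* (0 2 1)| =|(0 8 12 4 2 1)| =6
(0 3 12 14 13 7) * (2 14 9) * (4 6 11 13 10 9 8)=[3, 1, 14, 12, 6, 5, 11, 0, 4, 2, 9, 13, 8, 7, 10]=(0 3 12 8 4 6 11 13 7)(2 14 10 9)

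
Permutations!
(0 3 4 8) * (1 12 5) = (0 3 4 8)(1 12 5) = [3, 12, 2, 4, 8, 1, 6, 7, 0, 9, 10, 11, 5]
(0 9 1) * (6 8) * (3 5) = (0 9 1)(3 5)(6 8) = [9, 0, 2, 5, 4, 3, 8, 7, 6, 1]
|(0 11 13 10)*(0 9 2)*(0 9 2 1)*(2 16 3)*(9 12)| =|(0 11 13 10 16 3 2 12 9 1)| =10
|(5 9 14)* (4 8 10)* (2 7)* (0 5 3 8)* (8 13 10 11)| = |(0 5 9 14 3 13 10 4)(2 7)(8 11)| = 8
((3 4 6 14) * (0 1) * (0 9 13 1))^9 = (3 4 6 14)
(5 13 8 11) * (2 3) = (2 3)(5 13 8 11) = [0, 1, 3, 2, 4, 13, 6, 7, 11, 9, 10, 5, 12, 8]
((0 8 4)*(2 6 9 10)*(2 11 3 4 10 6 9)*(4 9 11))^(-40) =((0 8 10 4)(2 11 3 9 6))^(-40) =(11)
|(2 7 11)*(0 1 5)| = |(0 1 5)(2 7 11)| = 3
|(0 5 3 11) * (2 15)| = |(0 5 3 11)(2 15)| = 4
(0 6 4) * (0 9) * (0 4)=(0 6)(4 9)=[6, 1, 2, 3, 9, 5, 0, 7, 8, 4]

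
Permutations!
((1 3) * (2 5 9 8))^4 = (9)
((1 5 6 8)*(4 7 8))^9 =((1 5 6 4 7 8))^9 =(1 4)(5 7)(6 8)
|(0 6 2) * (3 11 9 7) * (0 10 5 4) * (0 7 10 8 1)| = 35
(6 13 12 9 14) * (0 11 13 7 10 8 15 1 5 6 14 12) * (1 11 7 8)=(0 7 10 1 5 6 8 15 11 13)(9 12)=[7, 5, 2, 3, 4, 6, 8, 10, 15, 12, 1, 13, 9, 0, 14, 11]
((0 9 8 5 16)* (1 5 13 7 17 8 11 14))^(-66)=(0 1 9 5 11 16 14)(7 8)(13 17)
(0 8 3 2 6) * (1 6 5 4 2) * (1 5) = (0 8 3 5 4 2 1 6) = [8, 6, 1, 5, 2, 4, 0, 7, 3]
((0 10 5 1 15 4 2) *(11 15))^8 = ((0 10 5 1 11 15 4 2))^8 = (15)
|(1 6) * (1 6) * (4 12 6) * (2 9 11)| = |(2 9 11)(4 12 6)| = 3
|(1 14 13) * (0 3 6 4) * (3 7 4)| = 6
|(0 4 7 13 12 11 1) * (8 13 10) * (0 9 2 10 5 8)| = |(0 4 7 5 8 13 12 11 1 9 2 10)| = 12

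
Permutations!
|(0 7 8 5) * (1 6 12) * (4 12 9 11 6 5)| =21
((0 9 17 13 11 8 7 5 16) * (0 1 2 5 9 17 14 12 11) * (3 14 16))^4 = ((0 17 13)(1 2 5 3 14 12 11 8 7 9 16))^4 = (0 17 13)(1 14 7 2 12 9 5 11 16 3 8)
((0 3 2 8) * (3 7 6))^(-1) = ((0 7 6 3 2 8))^(-1) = (0 8 2 3 6 7)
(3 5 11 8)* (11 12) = (3 5 12 11 8) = [0, 1, 2, 5, 4, 12, 6, 7, 3, 9, 10, 8, 11]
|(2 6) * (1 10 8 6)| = 5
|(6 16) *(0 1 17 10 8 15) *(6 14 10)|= 9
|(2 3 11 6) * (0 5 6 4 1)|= |(0 5 6 2 3 11 4 1)|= 8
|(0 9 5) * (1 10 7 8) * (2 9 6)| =|(0 6 2 9 5)(1 10 7 8)| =20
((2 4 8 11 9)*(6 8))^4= (2 11 6)(4 9 8)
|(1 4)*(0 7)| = |(0 7)(1 4)| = 2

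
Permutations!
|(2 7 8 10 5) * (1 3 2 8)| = 12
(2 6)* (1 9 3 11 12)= (1 9 3 11 12)(2 6)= [0, 9, 6, 11, 4, 5, 2, 7, 8, 3, 10, 12, 1]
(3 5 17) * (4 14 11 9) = (3 5 17)(4 14 11 9) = [0, 1, 2, 5, 14, 17, 6, 7, 8, 4, 10, 9, 12, 13, 11, 15, 16, 3]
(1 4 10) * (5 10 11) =(1 4 11 5 10) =[0, 4, 2, 3, 11, 10, 6, 7, 8, 9, 1, 5]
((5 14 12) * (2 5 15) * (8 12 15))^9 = ((2 5 14 15)(8 12))^9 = (2 5 14 15)(8 12)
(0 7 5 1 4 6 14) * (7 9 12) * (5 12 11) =(0 9 11 5 1 4 6 14)(7 12) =[9, 4, 2, 3, 6, 1, 14, 12, 8, 11, 10, 5, 7, 13, 0]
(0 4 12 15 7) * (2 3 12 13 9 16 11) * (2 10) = (0 4 13 9 16 11 10 2 3 12 15 7) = [4, 1, 3, 12, 13, 5, 6, 0, 8, 16, 2, 10, 15, 9, 14, 7, 11]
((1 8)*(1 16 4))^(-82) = ((1 8 16 4))^(-82) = (1 16)(4 8)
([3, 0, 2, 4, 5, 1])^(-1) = [1, 5, 2, 0, 3, 4]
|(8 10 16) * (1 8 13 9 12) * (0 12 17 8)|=6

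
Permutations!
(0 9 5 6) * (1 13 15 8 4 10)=(0 9 5 6)(1 13 15 8 4 10)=[9, 13, 2, 3, 10, 6, 0, 7, 4, 5, 1, 11, 12, 15, 14, 8]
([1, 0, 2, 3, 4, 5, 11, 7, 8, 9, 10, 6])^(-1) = (0 1)(6 11)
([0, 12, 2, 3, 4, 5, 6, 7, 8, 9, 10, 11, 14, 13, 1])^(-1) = [0, 14, 2, 3, 4, 5, 6, 7, 8, 9, 10, 11, 1, 13, 12]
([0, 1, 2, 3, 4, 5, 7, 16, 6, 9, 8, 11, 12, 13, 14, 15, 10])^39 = [0, 1, 2, 3, 4, 5, 8, 6, 10, 9, 16, 11, 12, 13, 14, 15, 7]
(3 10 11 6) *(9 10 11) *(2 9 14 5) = (2 9 10 14 5)(3 11 6) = [0, 1, 9, 11, 4, 2, 3, 7, 8, 10, 14, 6, 12, 13, 5]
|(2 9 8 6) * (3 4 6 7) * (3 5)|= 8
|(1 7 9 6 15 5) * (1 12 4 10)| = 9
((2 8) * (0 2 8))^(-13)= (8)(0 2)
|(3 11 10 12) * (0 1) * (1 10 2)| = 7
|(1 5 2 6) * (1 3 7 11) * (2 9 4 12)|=|(1 5 9 4 12 2 6 3 7 11)|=10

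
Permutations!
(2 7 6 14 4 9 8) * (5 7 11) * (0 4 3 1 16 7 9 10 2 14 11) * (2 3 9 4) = (0 2)(1 16 7 6 11 5 4 10 3)(8 14 9) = [2, 16, 0, 1, 10, 4, 11, 6, 14, 8, 3, 5, 12, 13, 9, 15, 7]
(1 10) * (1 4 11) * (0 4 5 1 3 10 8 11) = [4, 8, 2, 10, 0, 1, 6, 7, 11, 9, 5, 3] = (0 4)(1 8 11 3 10 5)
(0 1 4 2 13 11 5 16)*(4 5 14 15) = (0 1 5 16)(2 13 11 14 15 4) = [1, 5, 13, 3, 2, 16, 6, 7, 8, 9, 10, 14, 12, 11, 15, 4, 0]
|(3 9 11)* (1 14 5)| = 3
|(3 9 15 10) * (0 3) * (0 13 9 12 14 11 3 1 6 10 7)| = |(0 1 6 10 13 9 15 7)(3 12 14 11)| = 8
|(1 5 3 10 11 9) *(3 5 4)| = |(1 4 3 10 11 9)| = 6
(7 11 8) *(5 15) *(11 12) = (5 15)(7 12 11 8) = [0, 1, 2, 3, 4, 15, 6, 12, 7, 9, 10, 8, 11, 13, 14, 5]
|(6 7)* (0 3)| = 2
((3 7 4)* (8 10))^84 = ((3 7 4)(8 10))^84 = (10)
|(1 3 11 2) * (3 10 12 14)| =|(1 10 12 14 3 11 2)| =7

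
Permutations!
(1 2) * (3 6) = (1 2)(3 6) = [0, 2, 1, 6, 4, 5, 3]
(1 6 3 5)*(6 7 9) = (1 7 9 6 3 5) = [0, 7, 2, 5, 4, 1, 3, 9, 8, 6]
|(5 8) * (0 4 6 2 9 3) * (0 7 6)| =|(0 4)(2 9 3 7 6)(5 8)| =10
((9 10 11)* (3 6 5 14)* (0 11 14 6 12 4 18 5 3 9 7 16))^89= ((0 11 7 16)(3 12 4 18 5 6)(9 10 14))^89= (0 11 7 16)(3 6 5 18 4 12)(9 14 10)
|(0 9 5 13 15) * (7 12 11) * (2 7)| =20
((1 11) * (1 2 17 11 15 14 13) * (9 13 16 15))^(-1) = (1 13 9)(2 11 17)(14 15 16)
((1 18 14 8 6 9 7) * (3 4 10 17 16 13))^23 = (1 14 6 7 18 8 9)(3 13 16 17 10 4)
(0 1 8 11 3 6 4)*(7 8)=[1, 7, 2, 6, 0, 5, 4, 8, 11, 9, 10, 3]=(0 1 7 8 11 3 6 4)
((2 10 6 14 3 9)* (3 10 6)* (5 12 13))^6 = (14)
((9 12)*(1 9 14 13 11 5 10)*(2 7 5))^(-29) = (1 9 12 14 13 11 2 7 5 10)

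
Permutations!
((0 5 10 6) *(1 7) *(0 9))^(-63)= ((0 5 10 6 9)(1 7))^(-63)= (0 10 9 5 6)(1 7)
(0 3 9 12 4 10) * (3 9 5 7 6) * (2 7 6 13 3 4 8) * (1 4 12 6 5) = (0 9 6 12 8 2 7 13 3 1 4 10) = [9, 4, 7, 1, 10, 5, 12, 13, 2, 6, 0, 11, 8, 3]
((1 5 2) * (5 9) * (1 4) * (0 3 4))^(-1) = ((0 3 4 1 9 5 2))^(-1) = (0 2 5 9 1 4 3)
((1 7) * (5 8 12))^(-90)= (12)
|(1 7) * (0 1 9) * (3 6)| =|(0 1 7 9)(3 6)| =4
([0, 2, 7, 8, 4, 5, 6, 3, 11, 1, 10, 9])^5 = (1 11 3 2 9 8 7)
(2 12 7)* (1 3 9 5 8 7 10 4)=(1 3 9 5 8 7 2 12 10 4)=[0, 3, 12, 9, 1, 8, 6, 2, 7, 5, 4, 11, 10]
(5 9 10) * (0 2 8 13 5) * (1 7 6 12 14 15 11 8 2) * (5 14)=[1, 7, 2, 3, 4, 9, 12, 6, 13, 10, 0, 8, 5, 14, 15, 11]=(0 1 7 6 12 5 9 10)(8 13 14 15 11)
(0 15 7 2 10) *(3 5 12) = [15, 1, 10, 5, 4, 12, 6, 2, 8, 9, 0, 11, 3, 13, 14, 7] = (0 15 7 2 10)(3 5 12)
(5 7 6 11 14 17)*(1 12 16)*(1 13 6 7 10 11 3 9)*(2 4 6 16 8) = (1 12 8 2 4 6 3 9)(5 10 11 14 17)(13 16) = [0, 12, 4, 9, 6, 10, 3, 7, 2, 1, 11, 14, 8, 16, 17, 15, 13, 5]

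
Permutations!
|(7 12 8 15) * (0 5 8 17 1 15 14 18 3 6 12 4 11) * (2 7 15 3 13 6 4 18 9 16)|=17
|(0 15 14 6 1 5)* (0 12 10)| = 8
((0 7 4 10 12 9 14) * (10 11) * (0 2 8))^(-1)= (0 8 2 14 9 12 10 11 4 7)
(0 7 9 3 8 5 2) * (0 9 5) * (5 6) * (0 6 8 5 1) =[7, 0, 9, 5, 4, 2, 1, 8, 6, 3] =(0 7 8 6 1)(2 9 3 5)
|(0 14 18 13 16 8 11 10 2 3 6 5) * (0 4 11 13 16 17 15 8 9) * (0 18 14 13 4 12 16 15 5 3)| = |(0 13 17 5 12 16 9 18 15 8 4 11 10 2)(3 6)| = 14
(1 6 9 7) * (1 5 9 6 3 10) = (1 3 10)(5 9 7) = [0, 3, 2, 10, 4, 9, 6, 5, 8, 7, 1]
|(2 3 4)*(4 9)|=4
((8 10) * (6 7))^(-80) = (10)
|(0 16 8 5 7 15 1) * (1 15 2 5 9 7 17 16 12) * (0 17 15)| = |(0 12 1 17 16 8 9 7 2 5 15)| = 11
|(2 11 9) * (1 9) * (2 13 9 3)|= 4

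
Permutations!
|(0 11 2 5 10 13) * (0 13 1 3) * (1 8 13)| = 9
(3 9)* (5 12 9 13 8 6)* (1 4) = (1 4)(3 13 8 6 5 12 9) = [0, 4, 2, 13, 1, 12, 5, 7, 6, 3, 10, 11, 9, 8]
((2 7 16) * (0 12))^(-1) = (0 12)(2 16 7)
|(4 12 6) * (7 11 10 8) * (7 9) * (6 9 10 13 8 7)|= |(4 12 9 6)(7 11 13 8 10)|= 20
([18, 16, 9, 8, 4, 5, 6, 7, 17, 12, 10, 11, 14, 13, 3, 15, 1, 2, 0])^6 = (18)(2 17 8 3 14 12 9)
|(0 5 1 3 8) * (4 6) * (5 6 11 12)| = 9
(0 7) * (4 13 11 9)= (0 7)(4 13 11 9)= [7, 1, 2, 3, 13, 5, 6, 0, 8, 4, 10, 9, 12, 11]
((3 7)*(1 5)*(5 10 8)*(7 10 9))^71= ((1 9 7 3 10 8 5))^71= (1 9 7 3 10 8 5)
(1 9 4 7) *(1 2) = (1 9 4 7 2) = [0, 9, 1, 3, 7, 5, 6, 2, 8, 4]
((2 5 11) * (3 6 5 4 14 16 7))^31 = (2 7 11 16 5 14 6 4 3)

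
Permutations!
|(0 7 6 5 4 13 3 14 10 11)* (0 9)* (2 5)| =12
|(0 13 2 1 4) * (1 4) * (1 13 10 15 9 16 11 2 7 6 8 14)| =|(0 10 15 9 16 11 2 4)(1 13 7 6 8 14)| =24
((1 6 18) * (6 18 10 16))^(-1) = ((1 18)(6 10 16))^(-1) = (1 18)(6 16 10)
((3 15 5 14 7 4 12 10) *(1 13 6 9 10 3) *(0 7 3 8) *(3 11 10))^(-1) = ((0 7 4 12 8)(1 13 6 9 3 15 5 14 11 10))^(-1) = (0 8 12 4 7)(1 10 11 14 5 15 3 9 6 13)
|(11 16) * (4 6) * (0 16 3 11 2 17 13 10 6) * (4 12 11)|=|(0 16 2 17 13 10 6 12 11 3 4)|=11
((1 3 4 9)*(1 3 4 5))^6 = ((1 4 9 3 5))^6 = (1 4 9 3 5)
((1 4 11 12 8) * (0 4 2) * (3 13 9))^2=((0 4 11 12 8 1 2)(3 13 9))^2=(0 11 8 2 4 12 1)(3 9 13)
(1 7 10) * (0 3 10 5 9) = (0 3 10 1 7 5 9) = [3, 7, 2, 10, 4, 9, 6, 5, 8, 0, 1]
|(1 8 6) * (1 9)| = 4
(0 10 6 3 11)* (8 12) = (0 10 6 3 11)(8 12) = [10, 1, 2, 11, 4, 5, 3, 7, 12, 9, 6, 0, 8]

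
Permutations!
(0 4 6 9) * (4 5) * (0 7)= (0 5 4 6 9 7)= [5, 1, 2, 3, 6, 4, 9, 0, 8, 7]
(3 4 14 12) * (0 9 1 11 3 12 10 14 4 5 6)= [9, 11, 2, 5, 4, 6, 0, 7, 8, 1, 14, 3, 12, 13, 10]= (0 9 1 11 3 5 6)(10 14)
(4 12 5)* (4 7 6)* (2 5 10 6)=(2 5 7)(4 12 10 6)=[0, 1, 5, 3, 12, 7, 4, 2, 8, 9, 6, 11, 10]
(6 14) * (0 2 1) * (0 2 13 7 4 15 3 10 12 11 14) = (0 13 7 4 15 3 10 12 11 14 6)(1 2) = [13, 2, 1, 10, 15, 5, 0, 4, 8, 9, 12, 14, 11, 7, 6, 3]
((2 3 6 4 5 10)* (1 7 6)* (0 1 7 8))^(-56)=(10)(0 1 8)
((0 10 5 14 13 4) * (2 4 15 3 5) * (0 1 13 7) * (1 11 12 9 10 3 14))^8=(15)(2 11 9)(4 12 10)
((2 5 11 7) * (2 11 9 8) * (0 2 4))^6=(11)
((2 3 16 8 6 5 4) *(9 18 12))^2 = (2 16 6 4 3 8 5)(9 12 18)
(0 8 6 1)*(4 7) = (0 8 6 1)(4 7) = [8, 0, 2, 3, 7, 5, 1, 4, 6]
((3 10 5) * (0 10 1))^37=((0 10 5 3 1))^37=(0 5 1 10 3)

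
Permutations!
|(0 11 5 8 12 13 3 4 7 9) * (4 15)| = 11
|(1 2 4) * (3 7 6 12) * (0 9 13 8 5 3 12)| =24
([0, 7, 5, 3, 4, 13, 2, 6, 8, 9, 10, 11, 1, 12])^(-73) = (1 5 7 13 6 12 2)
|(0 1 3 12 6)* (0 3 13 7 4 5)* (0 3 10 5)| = 5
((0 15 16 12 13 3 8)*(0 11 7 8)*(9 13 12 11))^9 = ((0 15 16 11 7 8 9 13 3))^9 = (16)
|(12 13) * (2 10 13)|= 4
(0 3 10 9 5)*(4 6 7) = (0 3 10 9 5)(4 6 7) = [3, 1, 2, 10, 6, 0, 7, 4, 8, 5, 9]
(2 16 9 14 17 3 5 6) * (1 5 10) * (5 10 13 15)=[0, 10, 16, 13, 4, 6, 2, 7, 8, 14, 1, 11, 12, 15, 17, 5, 9, 3]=(1 10)(2 16 9 14 17 3 13 15 5 6)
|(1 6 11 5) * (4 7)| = |(1 6 11 5)(4 7)| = 4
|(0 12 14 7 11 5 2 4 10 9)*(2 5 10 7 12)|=14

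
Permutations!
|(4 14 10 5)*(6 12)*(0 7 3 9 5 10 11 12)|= 10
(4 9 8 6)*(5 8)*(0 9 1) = (0 9 5 8 6 4 1) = [9, 0, 2, 3, 1, 8, 4, 7, 6, 5]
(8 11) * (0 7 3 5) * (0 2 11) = (0 7 3 5 2 11 8) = [7, 1, 11, 5, 4, 2, 6, 3, 0, 9, 10, 8]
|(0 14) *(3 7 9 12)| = |(0 14)(3 7 9 12)| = 4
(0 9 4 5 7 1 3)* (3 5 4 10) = (0 9 10 3)(1 5 7) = [9, 5, 2, 0, 4, 7, 6, 1, 8, 10, 3]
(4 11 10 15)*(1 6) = (1 6)(4 11 10 15) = [0, 6, 2, 3, 11, 5, 1, 7, 8, 9, 15, 10, 12, 13, 14, 4]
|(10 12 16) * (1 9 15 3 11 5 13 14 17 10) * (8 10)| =13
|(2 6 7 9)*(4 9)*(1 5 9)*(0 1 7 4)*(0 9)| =15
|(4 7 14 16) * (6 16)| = 5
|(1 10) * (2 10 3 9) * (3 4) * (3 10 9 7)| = 6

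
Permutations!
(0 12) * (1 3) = (0 12)(1 3) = [12, 3, 2, 1, 4, 5, 6, 7, 8, 9, 10, 11, 0]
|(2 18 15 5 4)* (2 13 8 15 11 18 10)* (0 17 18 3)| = 10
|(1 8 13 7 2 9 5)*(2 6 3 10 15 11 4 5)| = 22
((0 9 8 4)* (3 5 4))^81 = (0 3)(4 8)(5 9)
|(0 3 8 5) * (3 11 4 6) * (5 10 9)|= |(0 11 4 6 3 8 10 9 5)|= 9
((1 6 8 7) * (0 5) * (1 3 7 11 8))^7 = (0 5)(1 6)(3 7)(8 11)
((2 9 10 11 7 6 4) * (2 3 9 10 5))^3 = ((2 10 11 7 6 4 3 9 5))^3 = (2 7 3)(4 5 11)(6 9 10)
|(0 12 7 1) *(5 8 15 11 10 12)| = |(0 5 8 15 11 10 12 7 1)| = 9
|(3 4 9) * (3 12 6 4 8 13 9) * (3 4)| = 6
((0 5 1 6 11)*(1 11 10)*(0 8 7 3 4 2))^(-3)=(0 3 11 2 7 5 4 8)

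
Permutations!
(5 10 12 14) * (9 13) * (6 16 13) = (5 10 12 14)(6 16 13 9) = [0, 1, 2, 3, 4, 10, 16, 7, 8, 6, 12, 11, 14, 9, 5, 15, 13]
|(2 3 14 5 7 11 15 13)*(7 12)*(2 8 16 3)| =|(3 14 5 12 7 11 15 13 8 16)| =10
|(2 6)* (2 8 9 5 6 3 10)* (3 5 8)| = |(2 5 6 3 10)(8 9)| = 10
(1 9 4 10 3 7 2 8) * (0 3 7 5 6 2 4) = (0 3 5 6 2 8 1 9)(4 10 7) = [3, 9, 8, 5, 10, 6, 2, 4, 1, 0, 7]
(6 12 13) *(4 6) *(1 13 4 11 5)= [0, 13, 2, 3, 6, 1, 12, 7, 8, 9, 10, 5, 4, 11]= (1 13 11 5)(4 6 12)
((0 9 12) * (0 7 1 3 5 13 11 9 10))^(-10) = (1 12 11 5)(3 7 9 13)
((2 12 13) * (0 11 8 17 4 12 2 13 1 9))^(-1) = ((0 11 8 17 4 12 1 9))^(-1) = (0 9 1 12 4 17 8 11)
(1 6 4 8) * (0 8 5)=(0 8 1 6 4 5)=[8, 6, 2, 3, 5, 0, 4, 7, 1]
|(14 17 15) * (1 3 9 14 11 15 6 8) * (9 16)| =8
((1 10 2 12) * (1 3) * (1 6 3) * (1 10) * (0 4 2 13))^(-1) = ((0 4 2 12 10 13)(3 6))^(-1) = (0 13 10 12 2 4)(3 6)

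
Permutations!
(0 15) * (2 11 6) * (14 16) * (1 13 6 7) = (0 15)(1 13 6 2 11 7)(14 16) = [15, 13, 11, 3, 4, 5, 2, 1, 8, 9, 10, 7, 12, 6, 16, 0, 14]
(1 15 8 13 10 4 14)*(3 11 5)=(1 15 8 13 10 4 14)(3 11 5)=[0, 15, 2, 11, 14, 3, 6, 7, 13, 9, 4, 5, 12, 10, 1, 8]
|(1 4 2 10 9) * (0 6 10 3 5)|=|(0 6 10 9 1 4 2 3 5)|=9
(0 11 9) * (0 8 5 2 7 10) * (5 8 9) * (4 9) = (0 11 5 2 7 10)(4 9) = [11, 1, 7, 3, 9, 2, 6, 10, 8, 4, 0, 5]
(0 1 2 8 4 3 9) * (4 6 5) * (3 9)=(0 1 2 8 6 5 4 9)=[1, 2, 8, 3, 9, 4, 5, 7, 6, 0]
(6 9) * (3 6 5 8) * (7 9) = (3 6 7 9 5 8) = [0, 1, 2, 6, 4, 8, 7, 9, 3, 5]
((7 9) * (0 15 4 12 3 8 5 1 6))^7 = ((0 15 4 12 3 8 5 1 6)(7 9))^7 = (0 1 8 12 15 6 5 3 4)(7 9)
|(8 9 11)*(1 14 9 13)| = |(1 14 9 11 8 13)| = 6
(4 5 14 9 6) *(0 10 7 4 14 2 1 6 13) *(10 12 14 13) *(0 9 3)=[12, 6, 1, 0, 5, 2, 13, 4, 8, 10, 7, 11, 14, 9, 3]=(0 12 14 3)(1 6 13 9 10 7 4 5 2)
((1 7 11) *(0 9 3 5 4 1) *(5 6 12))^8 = (0 7 4 12 3)(1 5 6 9 11)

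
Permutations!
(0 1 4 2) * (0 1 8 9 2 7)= (0 8 9 2 1 4 7)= [8, 4, 1, 3, 7, 5, 6, 0, 9, 2]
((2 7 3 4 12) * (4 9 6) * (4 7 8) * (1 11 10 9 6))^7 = (1 9 10 11)(2 12 4 8)(3 6 7)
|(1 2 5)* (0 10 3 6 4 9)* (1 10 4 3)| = |(0 4 9)(1 2 5 10)(3 6)| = 12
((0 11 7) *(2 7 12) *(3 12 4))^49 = (12)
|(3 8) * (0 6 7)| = |(0 6 7)(3 8)| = 6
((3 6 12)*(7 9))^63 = (12)(7 9)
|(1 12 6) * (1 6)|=2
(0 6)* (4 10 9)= (0 6)(4 10 9)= [6, 1, 2, 3, 10, 5, 0, 7, 8, 4, 9]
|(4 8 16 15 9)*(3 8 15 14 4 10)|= 8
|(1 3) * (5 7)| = 2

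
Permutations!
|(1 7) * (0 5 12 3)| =|(0 5 12 3)(1 7)| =4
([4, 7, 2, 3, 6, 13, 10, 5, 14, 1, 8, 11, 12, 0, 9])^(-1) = [13, 9, 2, 3, 0, 7, 4, 1, 10, 14, 6, 11, 12, 5, 8]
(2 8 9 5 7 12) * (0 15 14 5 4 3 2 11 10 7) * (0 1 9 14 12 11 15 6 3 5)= [6, 9, 8, 2, 5, 1, 3, 11, 14, 4, 7, 10, 15, 13, 0, 12]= (0 6 3 2 8 14)(1 9 4 5)(7 11 10)(12 15)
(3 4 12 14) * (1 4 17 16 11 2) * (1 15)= (1 4 12 14 3 17 16 11 2 15)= [0, 4, 15, 17, 12, 5, 6, 7, 8, 9, 10, 2, 14, 13, 3, 1, 11, 16]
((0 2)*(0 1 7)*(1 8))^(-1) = (0 7 1 8 2)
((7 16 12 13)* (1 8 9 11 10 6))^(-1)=(1 6 10 11 9 8)(7 13 12 16)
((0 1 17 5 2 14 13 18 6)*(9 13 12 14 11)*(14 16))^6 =(0 9 17 18 2)(1 13 5 6 11)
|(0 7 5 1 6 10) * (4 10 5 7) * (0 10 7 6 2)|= 7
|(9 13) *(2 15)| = 2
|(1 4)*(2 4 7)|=4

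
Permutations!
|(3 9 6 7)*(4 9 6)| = 6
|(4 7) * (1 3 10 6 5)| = 10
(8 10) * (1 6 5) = [0, 6, 2, 3, 4, 1, 5, 7, 10, 9, 8] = (1 6 5)(8 10)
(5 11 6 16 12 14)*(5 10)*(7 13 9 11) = (5 7 13 9 11 6 16 12 14 10) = [0, 1, 2, 3, 4, 7, 16, 13, 8, 11, 5, 6, 14, 9, 10, 15, 12]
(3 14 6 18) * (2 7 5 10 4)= (2 7 5 10 4)(3 14 6 18)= [0, 1, 7, 14, 2, 10, 18, 5, 8, 9, 4, 11, 12, 13, 6, 15, 16, 17, 3]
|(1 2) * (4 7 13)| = 6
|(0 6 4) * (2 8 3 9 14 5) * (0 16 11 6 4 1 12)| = |(0 4 16 11 6 1 12)(2 8 3 9 14 5)| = 42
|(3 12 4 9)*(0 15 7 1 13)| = |(0 15 7 1 13)(3 12 4 9)| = 20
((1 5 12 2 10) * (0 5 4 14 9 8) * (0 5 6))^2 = (1 14 8 12 10 4 9 5 2)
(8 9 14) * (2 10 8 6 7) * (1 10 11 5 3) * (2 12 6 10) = (1 2 11 5 3)(6 7 12)(8 9 14 10) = [0, 2, 11, 1, 4, 3, 7, 12, 9, 14, 8, 5, 6, 13, 10]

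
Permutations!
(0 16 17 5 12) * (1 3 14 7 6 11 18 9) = [16, 3, 2, 14, 4, 12, 11, 6, 8, 1, 10, 18, 0, 13, 7, 15, 17, 5, 9] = (0 16 17 5 12)(1 3 14 7 6 11 18 9)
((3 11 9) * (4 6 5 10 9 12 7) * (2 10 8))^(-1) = (2 8 5 6 4 7 12 11 3 9 10)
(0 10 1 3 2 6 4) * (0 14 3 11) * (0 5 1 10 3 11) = (0 3 2 6 4 14 11 5 1) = [3, 0, 6, 2, 14, 1, 4, 7, 8, 9, 10, 5, 12, 13, 11]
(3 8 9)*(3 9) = (9)(3 8) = [0, 1, 2, 8, 4, 5, 6, 7, 3, 9]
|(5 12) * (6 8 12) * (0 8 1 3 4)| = 8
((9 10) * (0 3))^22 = (10)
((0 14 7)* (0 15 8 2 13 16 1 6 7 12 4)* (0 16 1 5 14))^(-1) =(1 13 2 8 15 7 6)(4 12 14 5 16)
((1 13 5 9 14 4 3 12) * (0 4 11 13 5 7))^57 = (0 3 1 9 11 7 4 12 5 14 13) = ((0 4 3 12 1 5 9 14 11 13 7))^57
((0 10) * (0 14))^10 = (0 10 14)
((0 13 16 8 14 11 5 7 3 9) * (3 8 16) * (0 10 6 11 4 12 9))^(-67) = ((16)(0 13 3)(4 12 9 10 6 11 5 7 8 14))^(-67) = (16)(0 3 13)(4 10 5 14 9 11 8 12 6 7)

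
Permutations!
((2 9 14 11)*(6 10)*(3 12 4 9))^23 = (2 12 9 11 3 4 14)(6 10)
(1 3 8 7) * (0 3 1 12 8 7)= (0 3 7 12 8)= [3, 1, 2, 7, 4, 5, 6, 12, 0, 9, 10, 11, 8]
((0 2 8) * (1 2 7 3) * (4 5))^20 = (0 3 2)(1 8 7)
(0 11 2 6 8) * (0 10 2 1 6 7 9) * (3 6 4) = (0 11 1 4 3 6 8 10 2 7 9) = [11, 4, 7, 6, 3, 5, 8, 9, 10, 0, 2, 1]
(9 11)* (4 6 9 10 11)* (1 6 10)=(1 6 9 4 10 11)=[0, 6, 2, 3, 10, 5, 9, 7, 8, 4, 11, 1]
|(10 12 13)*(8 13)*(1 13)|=|(1 13 10 12 8)|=5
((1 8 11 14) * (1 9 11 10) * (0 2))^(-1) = (0 2)(1 10 8)(9 14 11)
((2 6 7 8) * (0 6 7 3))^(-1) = (0 3 6)(2 8 7)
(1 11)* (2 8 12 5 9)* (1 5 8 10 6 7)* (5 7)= (1 11 7)(2 10 6 5 9)(8 12)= [0, 11, 10, 3, 4, 9, 5, 1, 12, 2, 6, 7, 8]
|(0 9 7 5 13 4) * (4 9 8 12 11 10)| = |(0 8 12 11 10 4)(5 13 9 7)| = 12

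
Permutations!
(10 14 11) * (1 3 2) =(1 3 2)(10 14 11) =[0, 3, 1, 2, 4, 5, 6, 7, 8, 9, 14, 10, 12, 13, 11]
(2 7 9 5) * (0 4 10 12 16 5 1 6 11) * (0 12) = (0 4 10)(1 6 11 12 16 5 2 7 9) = [4, 6, 7, 3, 10, 2, 11, 9, 8, 1, 0, 12, 16, 13, 14, 15, 5]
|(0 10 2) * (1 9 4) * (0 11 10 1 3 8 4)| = |(0 1 9)(2 11 10)(3 8 4)| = 3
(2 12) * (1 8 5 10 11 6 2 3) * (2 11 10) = [0, 8, 12, 1, 4, 2, 11, 7, 5, 9, 10, 6, 3] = (1 8 5 2 12 3)(6 11)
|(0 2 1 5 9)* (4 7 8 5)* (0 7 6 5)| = |(0 2 1 4 6 5 9 7 8)| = 9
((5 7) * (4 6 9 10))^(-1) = ((4 6 9 10)(5 7))^(-1) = (4 10 9 6)(5 7)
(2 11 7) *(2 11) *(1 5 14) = (1 5 14)(7 11) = [0, 5, 2, 3, 4, 14, 6, 11, 8, 9, 10, 7, 12, 13, 1]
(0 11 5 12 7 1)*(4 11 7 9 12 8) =(0 7 1)(4 11 5 8)(9 12) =[7, 0, 2, 3, 11, 8, 6, 1, 4, 12, 10, 5, 9]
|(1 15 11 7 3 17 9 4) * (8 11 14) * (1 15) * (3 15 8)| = |(3 17 9 4 8 11 7 15 14)| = 9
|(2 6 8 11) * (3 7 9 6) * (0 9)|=8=|(0 9 6 8 11 2 3 7)|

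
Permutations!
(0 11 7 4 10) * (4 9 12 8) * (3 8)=[11, 1, 2, 8, 10, 5, 6, 9, 4, 12, 0, 7, 3]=(0 11 7 9 12 3 8 4 10)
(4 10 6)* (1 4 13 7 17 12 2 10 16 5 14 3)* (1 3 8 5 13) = (1 4 16 13 7 17 12 2 10 6)(5 14 8) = [0, 4, 10, 3, 16, 14, 1, 17, 5, 9, 6, 11, 2, 7, 8, 15, 13, 12]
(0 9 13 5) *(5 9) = (0 5)(9 13) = [5, 1, 2, 3, 4, 0, 6, 7, 8, 13, 10, 11, 12, 9]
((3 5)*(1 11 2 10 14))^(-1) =((1 11 2 10 14)(3 5))^(-1) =(1 14 10 2 11)(3 5)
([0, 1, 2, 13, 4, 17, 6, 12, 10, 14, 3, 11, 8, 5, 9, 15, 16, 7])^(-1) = (3 10 8 12 7 17 5 13)(9 14)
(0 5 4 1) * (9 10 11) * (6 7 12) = [5, 0, 2, 3, 1, 4, 7, 12, 8, 10, 11, 9, 6] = (0 5 4 1)(6 7 12)(9 10 11)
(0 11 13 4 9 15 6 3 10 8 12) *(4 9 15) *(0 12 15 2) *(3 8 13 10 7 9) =(0 11 10 13 3 7 9 4 2)(6 8 15) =[11, 1, 0, 7, 2, 5, 8, 9, 15, 4, 13, 10, 12, 3, 14, 6]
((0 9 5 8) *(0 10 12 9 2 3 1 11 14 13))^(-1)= ((0 2 3 1 11 14 13)(5 8 10 12 9))^(-1)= (0 13 14 11 1 3 2)(5 9 12 10 8)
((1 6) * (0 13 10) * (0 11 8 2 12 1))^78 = ((0 13 10 11 8 2 12 1 6))^78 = (0 12 11)(1 8 13)(2 10 6)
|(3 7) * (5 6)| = |(3 7)(5 6)| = 2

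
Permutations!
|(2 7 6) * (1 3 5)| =|(1 3 5)(2 7 6)| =3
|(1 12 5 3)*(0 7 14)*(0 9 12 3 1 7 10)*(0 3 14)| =|(0 10 3 7)(1 14 9 12 5)| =20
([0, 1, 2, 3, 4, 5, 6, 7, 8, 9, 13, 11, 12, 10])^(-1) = [0, 1, 2, 3, 4, 5, 6, 7, 8, 9, 13, 11, 12, 10]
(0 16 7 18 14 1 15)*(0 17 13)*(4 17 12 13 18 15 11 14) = [16, 11, 2, 3, 17, 5, 6, 15, 8, 9, 10, 14, 13, 0, 1, 12, 7, 18, 4] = (0 16 7 15 12 13)(1 11 14)(4 17 18)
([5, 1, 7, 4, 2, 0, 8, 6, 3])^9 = [5, 1, 8, 7, 6, 0, 4, 3, 2]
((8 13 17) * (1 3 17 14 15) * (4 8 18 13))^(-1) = ((1 3 17 18 13 14 15)(4 8))^(-1) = (1 15 14 13 18 17 3)(4 8)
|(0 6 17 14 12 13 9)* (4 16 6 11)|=10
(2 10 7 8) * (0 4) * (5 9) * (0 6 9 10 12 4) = [0, 1, 12, 3, 6, 10, 9, 8, 2, 5, 7, 11, 4] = (2 12 4 6 9 5 10 7 8)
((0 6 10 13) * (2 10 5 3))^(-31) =(0 2 6 10 5 13 3)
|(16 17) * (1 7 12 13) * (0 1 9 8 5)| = 8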